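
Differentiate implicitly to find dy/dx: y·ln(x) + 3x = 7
Take d/dx of both sides. Since y is implicitly a function of x, the chain rule attaches a y' = dy/dx factor whenever we differentiate through y.

Set F(x, y) = (left side) − (right side), so the curve is F = 0. Differentiating each term of F:
  d/dx[3x] = 3
  d/dx[y·ln(x)] = y'·ln(x) + y/x
  d/dx[-7] = 0

Collecting, the y'-free part is the partial derivative in x and the y' coefficient is the partial derivative in y:
  ∂F/∂x = 3 + y/x
  ∂F/∂y = ln(x)

so d/dx[F(x, y(x))] = ∂F/∂x + (∂F/∂y)·y' = 0. Rearranging,
  dy/dx = -(∂F/∂x)/(∂F/∂y) = -(3 + y/x)/(ln(x))
        = -((3x + y)/x)/(ln(x)) = (-3x - y)/(x·ln(x))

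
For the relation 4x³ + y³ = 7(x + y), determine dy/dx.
Differentiate the relation implicitly: treat y = y(x) and apply the chain rule, so every y-derivative picks up a y' = dy/dx factor.

With everything moved to the left-hand side, differentiate term by term:
  d/dx[4x^3] = 12x^2
  d/dx[-7x] = -7
  d/dx[y^3] = 3y^2·y'
  d/dx[-7y] = -7·y'

Separating the contributions that come from x directly and those that come through y:
  without y':      12x^2 - 7
  multiplying y':  3y^2 - 7

so (12x^2 - 7) + (3y^2 - 7)·y' = 0, and therefore
  dy/dx = -(12x^2 - 7)/(3y^2 - 7) = (7 - 12x^2)/(3y^2 - 7)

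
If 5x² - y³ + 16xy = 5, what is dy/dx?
Differentiate both sides with respect to x, treating y as y(x). By the chain rule, any term containing y contributes a factor of y' = dy/dx when we differentiate it.

Move every term to one side and write the relation as F(x, y) = 0. Term by term,
  d/dx[5x^2] = 10x
  d/dx[16xy] = 16x·y' + 16y
  d/dx[-y^3] = -3y^2·y'
  d/dx[-5] = 0

The pieces without y' make up ∂F/∂x and the coefficient of y' is ∂F/∂y:
  ∂F/∂x = 10x + 16y,
  ∂F/∂y = 16x - 3y^2.

Since d/dx[F] = ∂F/∂x + (∂F/∂y)·y' = 0, solve for y':
  (∂F/∂y)·y' = -∂F/∂x
  dy/dx = -(∂F/∂x)/(∂F/∂y) = -(10x + 16y)/(16x - 3y^2) = 2(-5x - 8y)/(16x - 3y^2)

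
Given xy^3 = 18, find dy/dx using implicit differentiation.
Differentiate the relation implicitly: treat y = y(x) and apply the chain rule, so every y-derivative picks up a y' = dy/dx factor.

With everything moved to the left-hand side, differentiate term by term:
  d/dx[xy^3] = 3xy^2·y' + y^3
  d/dx[-18] = 0

Separating the contributions that come from x directly and those that come through y:
  without y':      y^3
  multiplying y':  3xy^2

so (y^3) + (3xy^2)·y' = 0, and therefore
  dy/dx = -(y^3)/(3xy^2) = -y/(3x)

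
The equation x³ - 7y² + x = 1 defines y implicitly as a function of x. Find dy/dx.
Differentiate the relation implicitly: treat y = y(x) and apply the chain rule, so every y-derivative picks up a y' = dy/dx factor.

With everything moved to the left-hand side, differentiate term by term:
  d/dx[x^3] = 3x^2
  d/dx[x] = 1
  d/dx[-7y^2] = -14y·y'
  d/dx[-1] = 0

Separating the contributions that come from x directly and those that come through y:
  without y':      3x^2 + 1
  multiplying y':  -14y

so (3x^2 + 1) + (-14y)·y' = 0, and therefore
  dy/dx = -(3x^2 + 1)/(-14y) = (3x^2 + 1)/(14y)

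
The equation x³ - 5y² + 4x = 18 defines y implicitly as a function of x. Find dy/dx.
Apply d/dx to both sides, remembering that y depends on x. Each occurrence of y therefore brings in a y' = dy/dx via the chain rule.

With F(x, y) equal to the left-hand side minus the right, differentiate F term by term:
  d/dx[x^3] = 3x^2
  d/dx[4x] = 4
  d/dx[-5y^2] = -10y·y'
  d/dx[-18] = 0
Adding these up, d/dx[F] = 0 becomes
  (3x^2 + 4) + (-10y)·y' = 0,
so isolating y',
  dy/dx = -(3x^2 + 4)/(-10y) = (3x^2 + 4)/(10y)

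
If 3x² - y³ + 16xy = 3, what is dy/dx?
Take d/dx of both sides. Since y is implicitly a function of x, the chain rule attaches a y' = dy/dx factor whenever we differentiate through y.

Set F(x, y) = (left side) − (right side), so the curve is F = 0. Differentiating each term of F:
  d/dx[3x^2] = 6x
  d/dx[16xy] = 16x·y' + 16y
  d/dx[-y^3] = -3y^2·y'
  d/dx[-3] = 0

Collecting, the y'-free part is the partial derivative in x and the y' coefficient is the partial derivative in y:
  ∂F/∂x = 6x + 16y
  ∂F/∂y = 16x - 3y^2

so d/dx[F(x, y(x))] = ∂F/∂x + (∂F/∂y)·y' = 0. Rearranging,
  dy/dx = -(∂F/∂x)/(∂F/∂y) = -(6x + 16y)/(16x - 3y^2) = 2(-3x - 8y)/(16x - 3y^2)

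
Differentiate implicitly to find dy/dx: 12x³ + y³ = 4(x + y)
Differentiate both sides with respect to x, treating y as y(x). By the chain rule, any term containing y contributes a factor of y' = dy/dx when we differentiate it.

Move every term to one side and write the relation as F(x, y) = 0. Term by term,
  d/dx[12x^3] = 36x^2
  d/dx[-4x] = -4
  d/dx[y^3] = 3y^2·y'
  d/dx[-4y] = -4·y'

The pieces without y' make up ∂F/∂x and the coefficient of y' is ∂F/∂y:
  ∂F/∂x = 36x^2 - 4,
  ∂F/∂y = 3y^2 - 4.

Since d/dx[F] = ∂F/∂x + (∂F/∂y)·y' = 0, solve for y':
  (∂F/∂y)·y' = -∂F/∂x
  dy/dx = -(∂F/∂x)/(∂F/∂y) = -(36x^2 - 4)/(3y^2 - 4) = 4(1 - 9x^2)/(3y^2 - 4)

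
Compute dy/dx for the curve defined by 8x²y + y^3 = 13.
Differentiate both sides with respect to x, treating y as y(x). By the chain rule, any term containing y contributes a factor of y' = dy/dx when we differentiate it.

Move every term to one side and write the relation as F(x, y) = 0. Term by term,
  d/dx[8x^2y] = 8x^2·y' + 16xy
  d/dx[y^3] = 3y^2·y'
  d/dx[-13] = 0

The pieces without y' make up ∂F/∂x and the coefficient of y' is ∂F/∂y:
  ∂F/∂x = 16xy,
  ∂F/∂y = 8x^2 + 3y^2.

Since d/dx[F] = ∂F/∂x + (∂F/∂y)·y' = 0, solve for y':
  (∂F/∂y)·y' = -∂F/∂x
  dy/dx = -(∂F/∂x)/(∂F/∂y) = -(16xy)/(8x^2 + 3y^2) = -16xy/(8x^2 + 3y^2)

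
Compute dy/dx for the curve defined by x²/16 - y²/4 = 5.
Apply d/dx to both sides, remembering that y depends on x. Each occurrence of y therefore brings in a y' = dy/dx via the chain rule.

With F(x, y) equal to the left-hand side minus the right, differentiate F term by term:
  d/dx[x^2/16] = x/8
  d/dx[-y^2/4] = -y·y'/2
  d/dx[-5] = 0
Adding these up, d/dx[F] = 0 becomes
  (x/8) + (-y/2)·y' = 0,
so isolating y',
  dy/dx = -(x/8)/(-y/2) = x/(4y)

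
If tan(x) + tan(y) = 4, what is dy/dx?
Differentiate both sides with respect to x, treating y as y(x). By the chain rule, any term containing y contributes a factor of y' = dy/dx when we differentiate it.

Move every term to one side and write the relation as F(x, y) = 0. Term by term,
  d/dx[tan(x)] = tan(x)^2 + 1
  d/dx[tan(y)] = y'(tan(y)^2 + 1)
  d/dx[-4] = 0

The pieces without y' make up ∂F/∂x and the coefficient of y' is ∂F/∂y:
  ∂F/∂x = tan(x)^2 + 1,
  ∂F/∂y = tan(y)^2 + 1.

Since d/dx[F] = ∂F/∂x + (∂F/∂y)·y' = 0, solve for y':
  (∂F/∂y)·y' = -∂F/∂x
  dy/dx = -(∂F/∂x)/(∂F/∂y) = -(tan(x)^2 + 1)/(tan(y)^2 + 1) = -cos(y)^2/cos(x)^2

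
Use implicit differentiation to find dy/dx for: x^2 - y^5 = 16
Apply d/dx to both sides, remembering that y depends on x. Each occurrence of y therefore brings in a y' = dy/dx via the chain rule.

With F(x, y) equal to the left-hand side minus the right, differentiate F term by term:
  d/dx[x^2] = 2x
  d/dx[-y^5] = -5y^4·y'
  d/dx[-16] = 0
Adding these up, d/dx[F] = 0 becomes
  (2x) + (-5y^4)·y' = 0,
so isolating y',
  dy/dx = -(2x)/(-5y^4) = 2x/(5y^4)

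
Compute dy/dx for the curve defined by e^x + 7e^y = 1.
Apply d/dx to both sides, remembering that y depends on x. Each occurrence of y therefore brings in a y' = dy/dx via the chain rule.

With F(x, y) equal to the left-hand side minus the right, differentiate F term by term:
  d/dx[e^(x)] = e^(x)
  d/dx[7e^(y)] = 7·y'·e^(y)
  d/dx[-1] = 0
Adding these up, d/dx[F] = 0 becomes
  (e^(x)) + (7e^(y))·y' = 0,
so isolating y',
  dy/dx = -(e^(x))/(7e^(y)) = -e^(x - y)/7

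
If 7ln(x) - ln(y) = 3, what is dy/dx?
Differentiate the relation implicitly: treat y = y(x) and apply the chain rule, so every y-derivative picks up a y' = dy/dx factor.

With everything moved to the left-hand side, differentiate term by term:
  d/dx[7ln(x)] = 7/x
  d/dx[-ln(y)] = -y'/y
  d/dx[-3] = 0

Separating the contributions that come from x directly and those that come through y:
  without y':      7/x
  multiplying y':  -1/y

so (7/x) + (-1/y)·y' = 0, and therefore
  dy/dx = -(7/x)/(-1/y) = 7y/x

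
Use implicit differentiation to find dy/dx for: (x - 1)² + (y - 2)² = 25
Take d/dx of both sides. Since y is implicitly a function of x, the chain rule attaches a y' = dy/dx factor whenever we differentiate through y.

Set F(x, y) = (left side) − (right side), so the curve is F = 0. Differentiating each term of F:
  d/dx[(x - 1)^2] = 2x - 2
  d/dx[(y - 2)^2] = 2·y'(y - 2)
  d/dx[-25] = 0

Collecting, the y'-free part is the partial derivative in x and the y' coefficient is the partial derivative in y:
  ∂F/∂x = 2x - 2
  ∂F/∂y = 2y - 4

so d/dx[F(x, y(x))] = ∂F/∂x + (∂F/∂y)·y' = 0. Rearranging,
  dy/dx = -(∂F/∂x)/(∂F/∂y) = -(2x - 2)/(2y - 4) = (1 - x)/(y - 2)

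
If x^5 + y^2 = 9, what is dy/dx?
Apply d/dx to both sides, remembering that y depends on x. Each occurrence of y therefore brings in a y' = dy/dx via the chain rule.

With F(x, y) equal to the left-hand side minus the right, differentiate F term by term:
  d/dx[x^5] = 5x^4
  d/dx[y^2] = 2y·y'
  d/dx[-9] = 0
Adding these up, d/dx[F] = 0 becomes
  (5x^4) + (2y)·y' = 0,
so isolating y',
  dy/dx = -(5x^4)/(2y) = -5x^4/(2y)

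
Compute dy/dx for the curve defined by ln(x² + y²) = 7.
Apply d/dx to both sides, remembering that y depends on x. Each occurrence of y therefore brings in a y' = dy/dx via the chain rule.

With F(x, y) equal to the left-hand side minus the right, differentiate F term by term:
  d/dx[ln(x^2 + y^2)] = (2x + 2y·y')/(x^2 + y^2)
  d/dx[-7] = 0
Adding these up, d/dx[F] = 0 becomes
  (2x/(x^2 + y^2)) + (2y/(x^2 + y^2))·y' = 0,
so isolating y',
  dy/dx = -(2x/(x^2 + y^2))/(2y/(x^2 + y^2)) = -x/y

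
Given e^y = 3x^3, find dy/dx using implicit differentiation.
Differentiate the relation implicitly: treat y = y(x) and apply the chain rule, so every y-derivative picks up a y' = dy/dx factor.

With everything moved to the left-hand side, differentiate term by term:
  d/dx[-3x^3] = -9x^2
  d/dx[e^(y)] = y'·e^(y)

Separating the contributions that come from x directly and those that come through y:
  without y':      -9x^2
  multiplying y':  e^(y)

so (-9x^2) + (e^(y))·y' = 0, and therefore
  dy/dx = -(-9x^2)/(e^(y)) = 9x^2e^(-y)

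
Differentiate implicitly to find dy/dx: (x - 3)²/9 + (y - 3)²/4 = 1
Take d/dx of both sides. Since y is implicitly a function of x, the chain rule attaches a y' = dy/dx factor whenever we differentiate through y.

Set F(x, y) = (left side) − (right side), so the curve is F = 0. Differentiating each term of F:
  d/dx[(x - 3)^2/9] = 2x/9 - 2/3
  d/dx[(y - 3)^2/4] = y'(y - 3)/2
  d/dx[-1] = 0

Collecting, the y'-free part is the partial derivative in x and the y' coefficient is the partial derivative in y:
  ∂F/∂x = 2x/9 - 2/3
  ∂F/∂y = y/2 - 3/2

so d/dx[F(x, y(x))] = ∂F/∂x + (∂F/∂y)·y' = 0. Rearranging,
  dy/dx = -(∂F/∂x)/(∂F/∂y) = -(2x/9 - 2/3)/(y/2 - 3/2)
        = -(2(x - 3)/9)/((y - 3)/2) = 4(3 - x)/(9(y - 3))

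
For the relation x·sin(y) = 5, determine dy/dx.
Take d/dx of both sides. Since y is implicitly a function of x, the chain rule attaches a y' = dy/dx factor whenever we differentiate through y.

Set F(x, y) = (left side) − (right side), so the curve is F = 0. Differentiating each term of F:
  d/dx[x·sin(y)] = x·y'·cos(y) + sin(y)
  d/dx[-5] = 0

Collecting, the y'-free part is the partial derivative in x and the y' coefficient is the partial derivative in y:
  ∂F/∂x = sin(y)
  ∂F/∂y = x·cos(y)

so d/dx[F(x, y(x))] = ∂F/∂x + (∂F/∂y)·y' = 0. Rearranging,
  dy/dx = -(∂F/∂x)/(∂F/∂y) = -(sin(y))/(x·cos(y)) = -tan(y)/x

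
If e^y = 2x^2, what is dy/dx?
Apply d/dx to both sides, remembering that y depends on x. Each occurrence of y therefore brings in a y' = dy/dx via the chain rule.

With F(x, y) equal to the left-hand side minus the right, differentiate F term by term:
  d/dx[-2x^2] = -4x
  d/dx[e^(y)] = y'·e^(y)
Adding these up, d/dx[F] = 0 becomes
  (-4x) + (e^(y))·y' = 0,
so isolating y',
  dy/dx = -(-4x)/(e^(y)) = 4x·e^(-y)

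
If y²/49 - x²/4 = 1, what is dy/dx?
Differentiate both sides with respect to x, treating y as y(x). By the chain rule, any term containing y contributes a factor of y' = dy/dx when we differentiate it.

Move every term to one side and write the relation as F(x, y) = 0. Term by term,
  d/dx[-x^2/4] = -x/2
  d/dx[y^2/49] = 2y·y'/49
  d/dx[-1] = 0

The pieces without y' make up ∂F/∂x and the coefficient of y' is ∂F/∂y:
  ∂F/∂x = -x/2,
  ∂F/∂y = 2y/49.

Since d/dx[F] = ∂F/∂x + (∂F/∂y)·y' = 0, solve for y':
  (∂F/∂y)·y' = -∂F/∂x
  dy/dx = -(∂F/∂x)/(∂F/∂y) = -(-x/2)/(2y/49) = 49x/(4y)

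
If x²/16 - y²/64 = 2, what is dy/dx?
Differentiate both sides with respect to x, treating y as y(x). By the chain rule, any term containing y contributes a factor of y' = dy/dx when we differentiate it.

Move every term to one side and write the relation as F(x, y) = 0. Term by term,
  d/dx[x^2/16] = x/8
  d/dx[-y^2/64] = -y·y'/32
  d/dx[-2] = 0

The pieces without y' make up ∂F/∂x and the coefficient of y' is ∂F/∂y:
  ∂F/∂x = x/8,
  ∂F/∂y = -y/32.

Since d/dx[F] = ∂F/∂x + (∂F/∂y)·y' = 0, solve for y':
  (∂F/∂y)·y' = -∂F/∂x
  dy/dx = -(∂F/∂x)/(∂F/∂y) = -(x/8)/(-y/32) = 4x/y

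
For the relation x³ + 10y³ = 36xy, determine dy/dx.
Apply d/dx to both sides, remembering that y depends on x. Each occurrence of y therefore brings in a y' = dy/dx via the chain rule.

With F(x, y) equal to the left-hand side minus the right, differentiate F term by term:
  d/dx[x^3] = 3x^2
  d/dx[-36xy] = -36x·y' - 36y
  d/dx[10y^3] = 30y^2·y'
Adding these up, d/dx[F] = 0 becomes
  (3x^2 - 36y) + (-36x + 30y^2)·y' = 0,
so isolating y',
  dy/dx = -(3x^2 - 36y)/(-36x + 30y^2) = (x^2 - 12y)/(2(6x - 5y^2))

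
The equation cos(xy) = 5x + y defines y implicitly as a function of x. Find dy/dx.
Take d/dx of both sides. Since y is implicitly a function of x, the chain rule attaches a y' = dy/dx factor whenever we differentiate through y.

Set F(x, y) = (left side) − (right side), so the curve is F = 0. Differentiating each term of F:
  d/dx[-5x] = -5
  d/dx[-y] = -y'
  d/dx[cos(xy)] = -(x·y' + y)·sin(xy)

Collecting, the y'-free part is the partial derivative in x and the y' coefficient is the partial derivative in y:
  ∂F/∂x = -y·sin(xy) - 5
  ∂F/∂y = -x·sin(xy) - 1

so d/dx[F(x, y(x))] = ∂F/∂x + (∂F/∂y)·y' = 0. Rearranging,
  dy/dx = -(∂F/∂x)/(∂F/∂y) = -(-y·sin(xy) - 5)/(-x·sin(xy) - 1) = -(y·sin(xy) + 5)/(x·sin(xy) + 1)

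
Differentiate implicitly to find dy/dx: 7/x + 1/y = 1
Differentiate the relation implicitly: treat y = y(x) and apply the chain rule, so every y-derivative picks up a y' = dy/dx factor.

With everything moved to the left-hand side, differentiate term by term:
  d/dx[1/y] = -y'/y^2
  d/dx[7/x] = -7/x^2
  d/dx[-1] = 0

Separating the contributions that come from x directly and those that come through y:
  without y':      -7/x^2
  multiplying y':  -1/y^2

so (-7/x^2) + (-1/y^2)·y' = 0, and therefore
  dy/dx = -(-7/x^2)/(-1/y^2) = -7y^2/x^2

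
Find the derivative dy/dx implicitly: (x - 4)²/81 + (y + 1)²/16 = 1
Apply d/dx to both sides, remembering that y depends on x. Each occurrence of y therefore brings in a y' = dy/dx via the chain rule.

With F(x, y) equal to the left-hand side minus the right, differentiate F term by term:
  d/dx[(x - 4)^2/81] = 2x/81 - 8/81
  d/dx[(y + 1)^2/16] = y'(y + 1)/8
  d/dx[-1] = 0
Adding these up, d/dx[F] = 0 becomes
  (2x/81 - 8/81) + (y/8 + 1/8)·y' = 0,
so isolating y',
  dy/dx = -(2x/81 - 8/81)/(y/8 + 1/8)
        = -(2(x - 4)/81)/((y + 1)/8) = 16(4 - x)/(81(y + 1))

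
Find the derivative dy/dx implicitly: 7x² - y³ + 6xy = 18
Differentiate the relation implicitly: treat y = y(x) and apply the chain rule, so every y-derivative picks up a y' = dy/dx factor.

With everything moved to the left-hand side, differentiate term by term:
  d/dx[7x^2] = 14x
  d/dx[6xy] = 6x·y' + 6y
  d/dx[-y^3] = -3y^2·y'
  d/dx[-18] = 0

Separating the contributions that come from x directly and those that come through y:
  without y':      14x + 6y
  multiplying y':  6x - 3y^2

so (14x + 6y) + (6x - 3y^2)·y' = 0, and therefore
  dy/dx = -(14x + 6y)/(6x - 3y^2) = 2(-7x - 3y)/(3(2x - y^2))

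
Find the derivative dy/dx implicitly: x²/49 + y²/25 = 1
Take d/dx of both sides. Since y is implicitly a function of x, the chain rule attaches a y' = dy/dx factor whenever we differentiate through y.

Set F(x, y) = (left side) − (right side), so the curve is F = 0. Differentiating each term of F:
  d/dx[x^2/49] = 2x/49
  d/dx[y^2/25] = 2y·y'/25
  d/dx[-1] = 0

Collecting, the y'-free part is the partial derivative in x and the y' coefficient is the partial derivative in y:
  ∂F/∂x = 2x/49
  ∂F/∂y = 2y/25

so d/dx[F(x, y(x))] = ∂F/∂x + (∂F/∂y)·y' = 0. Rearranging,
  dy/dx = -(∂F/∂x)/(∂F/∂y) = -(2x/49)/(2y/25) = -25x/(49y)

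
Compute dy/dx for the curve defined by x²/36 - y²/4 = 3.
Differentiate the relation implicitly: treat y = y(x) and apply the chain rule, so every y-derivative picks up a y' = dy/dx factor.

With everything moved to the left-hand side, differentiate term by term:
  d/dx[x^2/36] = x/18
  d/dx[-y^2/4] = -y·y'/2
  d/dx[-3] = 0

Separating the contributions that come from x directly and those that come through y:
  without y':      x/18
  multiplying y':  -y/2

so (x/18) + (-y/2)·y' = 0, and therefore
  dy/dx = -(x/18)/(-y/2) = x/(9y)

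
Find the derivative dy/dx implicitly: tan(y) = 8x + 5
Differentiate the relation implicitly: treat y = y(x) and apply the chain rule, so every y-derivative picks up a y' = dy/dx factor.

With everything moved to the left-hand side, differentiate term by term:
  d/dx[-8x] = -8
  d/dx[tan(y)] = y'(tan(y)^2 + 1)
  d/dx[-5] = 0

Separating the contributions that come from x directly and those that come through y:
  without y':      -8
  multiplying y':  tan(y)^2 + 1

so (-8) + (tan(y)^2 + 1)·y' = 0, and therefore
  dy/dx = -(-8)/(tan(y)^2 + 1) = 8cos(y)^2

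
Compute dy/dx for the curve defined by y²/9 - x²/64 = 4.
Differentiate the relation implicitly: treat y = y(x) and apply the chain rule, so every y-derivative picks up a y' = dy/dx factor.

With everything moved to the left-hand side, differentiate term by term:
  d/dx[-x^2/64] = -x/32
  d/dx[y^2/9] = 2y·y'/9
  d/dx[-4] = 0

Separating the contributions that come from x directly and those that come through y:
  without y':      -x/32
  multiplying y':  2y/9

so (-x/32) + (2y/9)·y' = 0, and therefore
  dy/dx = -(-x/32)/(2y/9) = 9x/(64y)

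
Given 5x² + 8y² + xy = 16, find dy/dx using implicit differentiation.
Take d/dx of both sides. Since y is implicitly a function of x, the chain rule attaches a y' = dy/dx factor whenever we differentiate through y.

Set F(x, y) = (left side) − (right side), so the curve is F = 0. Differentiating each term of F:
  d/dx[5x^2] = 10x
  d/dx[xy] = x·y' + y
  d/dx[8y^2] = 16y·y'
  d/dx[-16] = 0

Collecting, the y'-free part is the partial derivative in x and the y' coefficient is the partial derivative in y:
  ∂F/∂x = 10x + y
  ∂F/∂y = x + 16y

so d/dx[F(x, y(x))] = ∂F/∂x + (∂F/∂y)·y' = 0. Rearranging,
  dy/dx = -(∂F/∂x)/(∂F/∂y) = -(10x + y)/(x + 16y) = (-10x - y)/(x + 16y)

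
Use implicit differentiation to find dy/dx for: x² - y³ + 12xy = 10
Take d/dx of both sides. Since y is implicitly a function of x, the chain rule attaches a y' = dy/dx factor whenever we differentiate through y.

Set F(x, y) = (left side) − (right side), so the curve is F = 0. Differentiating each term of F:
  d/dx[x^2] = 2x
  d/dx[12xy] = 12x·y' + 12y
  d/dx[-y^3] = -3y^2·y'
  d/dx[-10] = 0

Collecting, the y'-free part is the partial derivative in x and the y' coefficient is the partial derivative in y:
  ∂F/∂x = 2x + 12y
  ∂F/∂y = 12x - 3y^2

so d/dx[F(x, y(x))] = ∂F/∂x + (∂F/∂y)·y' = 0. Rearranging,
  dy/dx = -(∂F/∂x)/(∂F/∂y) = -(2x + 12y)/(12x - 3y^2) = 2(-x - 6y)/(3(4x - y^2))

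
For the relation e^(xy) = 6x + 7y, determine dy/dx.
Apply d/dx to both sides, remembering that y depends on x. Each occurrence of y therefore brings in a y' = dy/dx via the chain rule.

With F(x, y) equal to the left-hand side minus the right, differentiate F term by term:
  d/dx[-6x] = -6
  d/dx[-7y] = -7·y'
  d/dx[e^(xy)] = (x·y' + y)·e^(xy)
Adding these up, d/dx[F] = 0 becomes
  (y·e^(xy) - 6) + (x·e^(xy) - 7)·y' = 0,
so isolating y',
  dy/dx = -(y·e^(xy) - 6)/(x·e^(xy) - 7) = (-y·e^(xy) + 6)/(x·e^(xy) - 7)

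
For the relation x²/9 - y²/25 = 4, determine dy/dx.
Take d/dx of both sides. Since y is implicitly a function of x, the chain rule attaches a y' = dy/dx factor whenever we differentiate through y.

Set F(x, y) = (left side) − (right side), so the curve is F = 0. Differentiating each term of F:
  d/dx[x^2/9] = 2x/9
  d/dx[-y^2/25] = -2y·y'/25
  d/dx[-4] = 0

Collecting, the y'-free part is the partial derivative in x and the y' coefficient is the partial derivative in y:
  ∂F/∂x = 2x/9
  ∂F/∂y = -2y/25

so d/dx[F(x, y(x))] = ∂F/∂x + (∂F/∂y)·y' = 0. Rearranging,
  dy/dx = -(∂F/∂x)/(∂F/∂y) = -(2x/9)/(-2y/25) = 25x/(9y)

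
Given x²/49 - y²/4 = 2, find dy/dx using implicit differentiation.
Differentiate both sides with respect to x, treating y as y(x). By the chain rule, any term containing y contributes a factor of y' = dy/dx when we differentiate it.

Move every term to one side and write the relation as F(x, y) = 0. Term by term,
  d/dx[x^2/49] = 2x/49
  d/dx[-y^2/4] = -y·y'/2
  d/dx[-2] = 0

The pieces without y' make up ∂F/∂x and the coefficient of y' is ∂F/∂y:
  ∂F/∂x = 2x/49,
  ∂F/∂y = -y/2.

Since d/dx[F] = ∂F/∂x + (∂F/∂y)·y' = 0, solve for y':
  (∂F/∂y)·y' = -∂F/∂x
  dy/dx = -(∂F/∂x)/(∂F/∂y) = -(2x/49)/(-y/2) = 4x/(49y)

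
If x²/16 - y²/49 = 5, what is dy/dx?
Take d/dx of both sides. Since y is implicitly a function of x, the chain rule attaches a y' = dy/dx factor whenever we differentiate through y.

Set F(x, y) = (left side) − (right side), so the curve is F = 0. Differentiating each term of F:
  d/dx[x^2/16] = x/8
  d/dx[-y^2/49] = -2y·y'/49
  d/dx[-5] = 0

Collecting, the y'-free part is the partial derivative in x and the y' coefficient is the partial derivative in y:
  ∂F/∂x = x/8
  ∂F/∂y = -2y/49

so d/dx[F(x, y(x))] = ∂F/∂x + (∂F/∂y)·y' = 0. Rearranging,
  dy/dx = -(∂F/∂x)/(∂F/∂y) = -(x/8)/(-2y/49) = 49x/(16y)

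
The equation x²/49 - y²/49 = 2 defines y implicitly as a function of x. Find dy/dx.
Apply d/dx to both sides, remembering that y depends on x. Each occurrence of y therefore brings in a y' = dy/dx via the chain rule.

With F(x, y) equal to the left-hand side minus the right, differentiate F term by term:
  d/dx[x^2/49] = 2x/49
  d/dx[-y^2/49] = -2y·y'/49
  d/dx[-2] = 0
Adding these up, d/dx[F] = 0 becomes
  (2x/49) + (-2y/49)·y' = 0,
so isolating y',
  dy/dx = -(2x/49)/(-2y/49) = x/y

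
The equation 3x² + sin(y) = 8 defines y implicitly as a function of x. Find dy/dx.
Take d/dx of both sides. Since y is implicitly a function of x, the chain rule attaches a y' = dy/dx factor whenever we differentiate through y.

Set F(x, y) = (left side) − (right side), so the curve is F = 0. Differentiating each term of F:
  d/dx[3x^2] = 6x
  d/dx[sin(y)] = y'·cos(y)
  d/dx[-8] = 0

Collecting, the y'-free part is the partial derivative in x and the y' coefficient is the partial derivative in y:
  ∂F/∂x = 6x
  ∂F/∂y = cos(y)

so d/dx[F(x, y(x))] = ∂F/∂x + (∂F/∂y)·y' = 0. Rearranging,
  dy/dx = -(∂F/∂x)/(∂F/∂y) = -(6x)/(cos(y)) = -6x/cos(y)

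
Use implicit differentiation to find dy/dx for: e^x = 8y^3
Differentiate both sides with respect to x, treating y as y(x). By the chain rule, any term containing y contributes a factor of y' = dy/dx when we differentiate it.

Move every term to one side and write the relation as F(x, y) = 0. Term by term,
  d/dx[-8y^3] = -24y^2·y'
  d/dx[e^(x)] = e^(x)

The pieces without y' make up ∂F/∂x and the coefficient of y' is ∂F/∂y:
  ∂F/∂x = e^(x),
  ∂F/∂y = -24y^2.

Since d/dx[F] = ∂F/∂x + (∂F/∂y)·y' = 0, solve for y':
  (∂F/∂y)·y' = -∂F/∂x
  dy/dx = -(∂F/∂x)/(∂F/∂y) = -(e^(x))/(-24y^2) = e^(x)/(24y^2)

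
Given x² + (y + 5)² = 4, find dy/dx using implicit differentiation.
Differentiate the relation implicitly: treat y = y(x) and apply the chain rule, so every y-derivative picks up a y' = dy/dx factor.

With everything moved to the left-hand side, differentiate term by term:
  d/dx[x^2] = 2x
  d/dx[(y + 5)^2] = 2·y'(y + 5)
  d/dx[-4] = 0

Separating the contributions that come from x directly and those that come through y:
  without y':      2x
  multiplying y':  2y + 10

so (2x) + (2y + 10)·y' = 0, and therefore
  dy/dx = -(2x)/(2y + 10) = -x/(y + 5)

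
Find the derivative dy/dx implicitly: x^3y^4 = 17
Take d/dx of both sides. Since y is implicitly a function of x, the chain rule attaches a y' = dy/dx factor whenever we differentiate through y.

Set F(x, y) = (left side) − (right side), so the curve is F = 0. Differentiating each term of F:
  d/dx[x^3y^4] = 4x^3y^3·y' + 3x^2y^4
  d/dx[-17] = 0

Collecting, the y'-free part is the partial derivative in x and the y' coefficient is the partial derivative in y:
  ∂F/∂x = 3x^2y^4
  ∂F/∂y = 4x^3y^3

so d/dx[F(x, y(x))] = ∂F/∂x + (∂F/∂y)·y' = 0. Rearranging,
  dy/dx = -(∂F/∂x)/(∂F/∂y) = -(3x^2y^4)/(4x^3y^3) = -3y/(4x)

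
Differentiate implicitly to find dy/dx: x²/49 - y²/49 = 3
Apply d/dx to both sides, remembering that y depends on x. Each occurrence of y therefore brings in a y' = dy/dx via the chain rule.

With F(x, y) equal to the left-hand side minus the right, differentiate F term by term:
  d/dx[x^2/49] = 2x/49
  d/dx[-y^2/49] = -2y·y'/49
  d/dx[-3] = 0
Adding these up, d/dx[F] = 0 becomes
  (2x/49) + (-2y/49)·y' = 0,
so isolating y',
  dy/dx = -(2x/49)/(-2y/49) = x/y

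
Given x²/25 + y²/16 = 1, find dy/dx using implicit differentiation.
Apply d/dx to both sides, remembering that y depends on x. Each occurrence of y therefore brings in a y' = dy/dx via the chain rule.

With F(x, y) equal to the left-hand side minus the right, differentiate F term by term:
  d/dx[x^2/25] = 2x/25
  d/dx[y^2/16] = y·y'/8
  d/dx[-1] = 0
Adding these up, d/dx[F] = 0 becomes
  (2x/25) + (y/8)·y' = 0,
so isolating y',
  dy/dx = -(2x/25)/(y/8) = -16x/(25y)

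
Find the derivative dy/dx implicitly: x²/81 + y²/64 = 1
Take d/dx of both sides. Since y is implicitly a function of x, the chain rule attaches a y' = dy/dx factor whenever we differentiate through y.

Set F(x, y) = (left side) − (right side), so the curve is F = 0. Differentiating each term of F:
  d/dx[x^2/81] = 2x/81
  d/dx[y^2/64] = y·y'/32
  d/dx[-1] = 0

Collecting, the y'-free part is the partial derivative in x and the y' coefficient is the partial derivative in y:
  ∂F/∂x = 2x/81
  ∂F/∂y = y/32

so d/dx[F(x, y(x))] = ∂F/∂x + (∂F/∂y)·y' = 0. Rearranging,
  dy/dx = -(∂F/∂x)/(∂F/∂y) = -(2x/81)/(y/32) = -64x/(81y)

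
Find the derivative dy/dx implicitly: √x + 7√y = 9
Differentiate the relation implicitly: treat y = y(x) and apply the chain rule, so every y-derivative picks up a y' = dy/dx factor.

With everything moved to the left-hand side, differentiate term by term:
  d/dx[√(x)] = 1/(2√(x))
  d/dx[7√(y)] = 7·y'/(2√(y))
  d/dx[-9] = 0

Separating the contributions that come from x directly and those that come through y:
  without y':      1/(2√(x))
  multiplying y':  7/(2√(y))

so (1/(2√(x))) + (7/(2√(y)))·y' = 0, and therefore
  dy/dx = -(1/(2√(x)))/(7/(2√(y))) = -√(y)/(7√(x))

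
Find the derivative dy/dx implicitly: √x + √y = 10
Differentiate the relation implicitly: treat y = y(x) and apply the chain rule, so every y-derivative picks up a y' = dy/dx factor.

With everything moved to the left-hand side, differentiate term by term:
  d/dx[√(x)] = 1/(2√(x))
  d/dx[√(y)] = y'/(2√(y))
  d/dx[-10] = 0

Separating the contributions that come from x directly and those that come through y:
  without y':      1/(2√(x))
  multiplying y':  1/(2√(y))

so (1/(2√(x))) + (1/(2√(y)))·y' = 0, and therefore
  dy/dx = -(1/(2√(x)))/(1/(2√(y))) = -√(y)/√(x)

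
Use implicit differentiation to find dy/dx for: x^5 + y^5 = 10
Differentiate both sides with respect to x, treating y as y(x). By the chain rule, any term containing y contributes a factor of y' = dy/dx when we differentiate it.

Move every term to one side and write the relation as F(x, y) = 0. Term by term,
  d/dx[x^5] = 5x^4
  d/dx[y^5] = 5y^4·y'
  d/dx[-10] = 0

The pieces without y' make up ∂F/∂x and the coefficient of y' is ∂F/∂y:
  ∂F/∂x = 5x^4,
  ∂F/∂y = 5y^4.

Since d/dx[F] = ∂F/∂x + (∂F/∂y)·y' = 0, solve for y':
  (∂F/∂y)·y' = -∂F/∂x
  dy/dx = -(∂F/∂x)/(∂F/∂y) = -(5x^4)/(5y^4) = -x^4/y^4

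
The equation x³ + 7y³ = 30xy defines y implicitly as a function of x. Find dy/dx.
Differentiate both sides with respect to x, treating y as y(x). By the chain rule, any term containing y contributes a factor of y' = dy/dx when we differentiate it.

Move every term to one side and write the relation as F(x, y) = 0. Term by term,
  d/dx[x^3] = 3x^2
  d/dx[-30xy] = -30x·y' - 30y
  d/dx[7y^3] = 21y^2·y'

The pieces without y' make up ∂F/∂x and the coefficient of y' is ∂F/∂y:
  ∂F/∂x = 3x^2 - 30y,
  ∂F/∂y = -30x + 21y^2.

Since d/dx[F] = ∂F/∂x + (∂F/∂y)·y' = 0, solve for y':
  (∂F/∂y)·y' = -∂F/∂x
  dy/dx = -(∂F/∂x)/(∂F/∂y) = -(3x^2 - 30y)/(-30x + 21y^2) = (x^2 - 10y)/(10x - 7y^2)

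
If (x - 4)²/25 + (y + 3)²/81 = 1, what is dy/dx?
Take d/dx of both sides. Since y is implicitly a function of x, the chain rule attaches a y' = dy/dx factor whenever we differentiate through y.

Set F(x, y) = (left side) − (right side), so the curve is F = 0. Differentiating each term of F:
  d/dx[(x - 4)^2/25] = 2x/25 - 8/25
  d/dx[(y + 3)^2/81] = 2·y'(y + 3)/81
  d/dx[-1] = 0

Collecting, the y'-free part is the partial derivative in x and the y' coefficient is the partial derivative in y:
  ∂F/∂x = 2x/25 - 8/25
  ∂F/∂y = 2y/81 + 2/27

so d/dx[F(x, y(x))] = ∂F/∂x + (∂F/∂y)·y' = 0. Rearranging,
  dy/dx = -(∂F/∂x)/(∂F/∂y) = -(2x/25 - 8/25)/(2y/81 + 2/27)
        = -(2(x - 4)/25)/(2(y + 3)/81) = 81(4 - x)/(25(y + 3))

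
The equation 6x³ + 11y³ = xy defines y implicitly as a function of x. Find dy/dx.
Take d/dx of both sides. Since y is implicitly a function of x, the chain rule attaches a y' = dy/dx factor whenever we differentiate through y.

Set F(x, y) = (left side) − (right side), so the curve is F = 0. Differentiating each term of F:
  d/dx[6x^3] = 18x^2
  d/dx[-xy] = -x·y' - y
  d/dx[11y^3] = 33y^2·y'

Collecting, the y'-free part is the partial derivative in x and the y' coefficient is the partial derivative in y:
  ∂F/∂x = 18x^2 - y
  ∂F/∂y = -x + 33y^2

so d/dx[F(x, y(x))] = ∂F/∂x + (∂F/∂y)·y' = 0. Rearranging,
  dy/dx = -(∂F/∂x)/(∂F/∂y) = -(18x^2 - y)/(-x + 33y^2) = (18x^2 - y)/(x - 33y^2)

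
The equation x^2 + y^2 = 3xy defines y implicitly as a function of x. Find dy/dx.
Apply d/dx to both sides, remembering that y depends on x. Each occurrence of y therefore brings in a y' = dy/dx via the chain rule.

With F(x, y) equal to the left-hand side minus the right, differentiate F term by term:
  d/dx[x^2] = 2x
  d/dx[-3xy] = -3x·y' - 3y
  d/dx[y^2] = 2y·y'
Adding these up, d/dx[F] = 0 becomes
  (2x - 3y) + (-3x + 2y)·y' = 0,
so isolating y',
  dy/dx = -(2x - 3y)/(-3x + 2y) = (2x - 3y)/(3x - 2y)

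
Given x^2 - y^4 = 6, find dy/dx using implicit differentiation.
Apply d/dx to both sides, remembering that y depends on x. Each occurrence of y therefore brings in a y' = dy/dx via the chain rule.

With F(x, y) equal to the left-hand side minus the right, differentiate F term by term:
  d/dx[x^2] = 2x
  d/dx[-y^4] = -4y^3·y'
  d/dx[-6] = 0
Adding these up, d/dx[F] = 0 becomes
  (2x) + (-4y^3)·y' = 0,
so isolating y',
  dy/dx = -(2x)/(-4y^3) = x/(2y^3)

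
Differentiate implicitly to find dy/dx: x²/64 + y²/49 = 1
Apply d/dx to both sides, remembering that y depends on x. Each occurrence of y therefore brings in a y' = dy/dx via the chain rule.

With F(x, y) equal to the left-hand side minus the right, differentiate F term by term:
  d/dx[x^2/64] = x/32
  d/dx[y^2/49] = 2y·y'/49
  d/dx[-1] = 0
Adding these up, d/dx[F] = 0 becomes
  (x/32) + (2y/49)·y' = 0,
so isolating y',
  dy/dx = -(x/32)/(2y/49) = -49x/(64y)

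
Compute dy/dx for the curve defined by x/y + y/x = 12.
Differentiate the relation implicitly: treat y = y(x) and apply the chain rule, so every y-derivative picks up a y' = dy/dx factor.

With everything moved to the left-hand side, differentiate term by term:
  d/dx[x/y] = -x·y'/y^2 + 1/y
  d/dx[y/x] = y'/x - y/x^2
  d/dx[-12] = 0

Separating the contributions that come from x directly and those that come through y:
  without y':      1/y - y/x^2
  multiplying y':  -x/y^2 + 1/x

so (1/y - y/x^2) + (-x/y^2 + 1/x)·y' = 0, and therefore
  dy/dx = -(1/y - y/x^2)/(-x/y^2 + 1/x)
        = -((x - y)(x + y)/(x^2y))/(-(x - y)(x + y)/(xy^2)) = y/x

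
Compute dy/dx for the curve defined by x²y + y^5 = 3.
Differentiate the relation implicitly: treat y = y(x) and apply the chain rule, so every y-derivative picks up a y' = dy/dx factor.

With everything moved to the left-hand side, differentiate term by term:
  d/dx[x^2y] = x^2·y' + 2xy
  d/dx[y^5] = 5y^4·y'
  d/dx[-3] = 0

Separating the contributions that come from x directly and those that come through y:
  without y':      2xy
  multiplying y':  x^2 + 5y^4

so (2xy) + (x^2 + 5y^4)·y' = 0, and therefore
  dy/dx = -(2xy)/(x^2 + 5y^4) = -2xy/(x^2 + 5y^4)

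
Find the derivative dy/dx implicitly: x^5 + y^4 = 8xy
Differentiate the relation implicitly: treat y = y(x) and apply the chain rule, so every y-derivative picks up a y' = dy/dx factor.

With everything moved to the left-hand side, differentiate term by term:
  d/dx[x^5] = 5x^4
  d/dx[-8xy] = -8x·y' - 8y
  d/dx[y^4] = 4y^3·y'

Separating the contributions that come from x directly and those that come through y:
  without y':      5x^4 - 8y
  multiplying y':  -8x + 4y^3

so (5x^4 - 8y) + (-8x + 4y^3)·y' = 0, and therefore
  dy/dx = -(5x^4 - 8y)/(-8x + 4y^3) = (5x^4 - 8y)/(4(2x - y^3))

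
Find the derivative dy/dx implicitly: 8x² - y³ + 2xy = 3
Differentiate the relation implicitly: treat y = y(x) and apply the chain rule, so every y-derivative picks up a y' = dy/dx factor.

With everything moved to the left-hand side, differentiate term by term:
  d/dx[8x^2] = 16x
  d/dx[2xy] = 2x·y' + 2y
  d/dx[-y^3] = -3y^2·y'
  d/dx[-3] = 0

Separating the contributions that come from x directly and those that come through y:
  without y':      16x + 2y
  multiplying y':  2x - 3y^2

so (16x + 2y) + (2x - 3y^2)·y' = 0, and therefore
  dy/dx = -(16x + 2y)/(2x - 3y^2) = 2(-8x - y)/(2x - 3y^2)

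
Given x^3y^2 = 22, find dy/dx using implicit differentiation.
Differentiate the relation implicitly: treat y = y(x) and apply the chain rule, so every y-derivative picks up a y' = dy/dx factor.

With everything moved to the left-hand side, differentiate term by term:
  d/dx[x^3y^2] = 2x^3y·y' + 3x^2y^2
  d/dx[-22] = 0

Separating the contributions that come from x directly and those that come through y:
  without y':      3x^2y^2
  multiplying y':  2x^3y

so (3x^2y^2) + (2x^3y)·y' = 0, and therefore
  dy/dx = -(3x^2y^2)/(2x^3y) = -3y/(2x)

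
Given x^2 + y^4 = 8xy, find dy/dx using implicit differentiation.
Take d/dx of both sides. Since y is implicitly a function of x, the chain rule attaches a y' = dy/dx factor whenever we differentiate through y.

Set F(x, y) = (left side) − (right side), so the curve is F = 0. Differentiating each term of F:
  d/dx[x^2] = 2x
  d/dx[-8xy] = -8x·y' - 8y
  d/dx[y^4] = 4y^3·y'

Collecting, the y'-free part is the partial derivative in x and the y' coefficient is the partial derivative in y:
  ∂F/∂x = 2x - 8y
  ∂F/∂y = -8x + 4y^3

so d/dx[F(x, y(x))] = ∂F/∂x + (∂F/∂y)·y' = 0. Rearranging,
  dy/dx = -(∂F/∂x)/(∂F/∂y) = -(2x - 8y)/(-8x + 4y^3) = (x - 4y)/(2(2x - y^3))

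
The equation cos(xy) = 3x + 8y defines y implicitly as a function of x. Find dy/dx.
Differentiate both sides with respect to x, treating y as y(x). By the chain rule, any term containing y contributes a factor of y' = dy/dx when we differentiate it.

Move every term to one side and write the relation as F(x, y) = 0. Term by term,
  d/dx[-3x] = -3
  d/dx[-8y] = -8·y'
  d/dx[cos(xy)] = -(x·y' + y)·sin(xy)

The pieces without y' make up ∂F/∂x and the coefficient of y' is ∂F/∂y:
  ∂F/∂x = -y·sin(xy) - 3,
  ∂F/∂y = -x·sin(xy) - 8.

Since d/dx[F] = ∂F/∂x + (∂F/∂y)·y' = 0, solve for y':
  (∂F/∂y)·y' = -∂F/∂x
  dy/dx = -(∂F/∂x)/(∂F/∂y) = -(-y·sin(xy) - 3)/(-x·sin(xy) - 8) = -(y·sin(xy) + 3)/(x·sin(xy) + 8)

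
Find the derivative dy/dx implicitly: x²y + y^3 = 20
Take d/dx of both sides. Since y is implicitly a function of x, the chain rule attaches a y' = dy/dx factor whenever we differentiate through y.

Set F(x, y) = (left side) − (right side), so the curve is F = 0. Differentiating each term of F:
  d/dx[x^2y] = x^2·y' + 2xy
  d/dx[y^3] = 3y^2·y'
  d/dx[-20] = 0

Collecting, the y'-free part is the partial derivative in x and the y' coefficient is the partial derivative in y:
  ∂F/∂x = 2xy
  ∂F/∂y = x^2 + 3y^2

so d/dx[F(x, y(x))] = ∂F/∂x + (∂F/∂y)·y' = 0. Rearranging,
  dy/dx = -(∂F/∂x)/(∂F/∂y) = -(2xy)/(x^2 + 3y^2) = -2xy/(x^2 + 3y^2)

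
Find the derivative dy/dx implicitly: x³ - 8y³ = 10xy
Apply d/dx to both sides, remembering that y depends on x. Each occurrence of y therefore brings in a y' = dy/dx via the chain rule.

With F(x, y) equal to the left-hand side minus the right, differentiate F term by term:
  d/dx[x^3] = 3x^2
  d/dx[-10xy] = -10x·y' - 10y
  d/dx[-8y^3] = -24y^2·y'
Adding these up, d/dx[F] = 0 becomes
  (3x^2 - 10y) + (-10x - 24y^2)·y' = 0,
so isolating y',
  dy/dx = -(3x^2 - 10y)/(-10x - 24y^2) = (3x^2 - 10y)/(2(5x + 12y^2))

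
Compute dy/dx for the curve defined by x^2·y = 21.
Take d/dx of both sides. Since y is implicitly a function of x, the chain rule attaches a y' = dy/dx factor whenever we differentiate through y.

Set F(x, y) = (left side) − (right side), so the curve is F = 0. Differentiating each term of F:
  d/dx[x^2y] = x^2·y' + 2xy
  d/dx[-21] = 0

Collecting, the y'-free part is the partial derivative in x and the y' coefficient is the partial derivative in y:
  ∂F/∂x = 2xy
  ∂F/∂y = x^2

so d/dx[F(x, y(x))] = ∂F/∂x + (∂F/∂y)·y' = 0. Rearranging,
  dy/dx = -(∂F/∂x)/(∂F/∂y) = -(2xy)/(x^2) = -2y/x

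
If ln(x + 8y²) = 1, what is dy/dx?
Apply d/dx to both sides, remembering that y depends on x. Each occurrence of y therefore brings in a y' = dy/dx via the chain rule.

With F(x, y) equal to the left-hand side minus the right, differentiate F term by term:
  d/dx[ln(x + 8y^2)] = (16y·y' + 1)/(x + 8y^2)
  d/dx[-1] = 0
Adding these up, d/dx[F] = 0 becomes
  (1/(x + 8y^2)) + (16y/(x + 8y^2))·y' = 0,
so isolating y',
  dy/dx = -(1/(x + 8y^2))/(16y/(x + 8y^2)) = -1/(16y)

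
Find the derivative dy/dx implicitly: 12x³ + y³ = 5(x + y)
Take d/dx of both sides. Since y is implicitly a function of x, the chain rule attaches a y' = dy/dx factor whenever we differentiate through y.

Set F(x, y) = (left side) − (right side), so the curve is F = 0. Differentiating each term of F:
  d/dx[12x^3] = 36x^2
  d/dx[-5x] = -5
  d/dx[y^3] = 3y^2·y'
  d/dx[-5y] = -5·y'

Collecting, the y'-free part is the partial derivative in x and the y' coefficient is the partial derivative in y:
  ∂F/∂x = 36x^2 - 5
  ∂F/∂y = 3y^2 - 5

so d/dx[F(x, y(x))] = ∂F/∂x + (∂F/∂y)·y' = 0. Rearranging,
  dy/dx = -(∂F/∂x)/(∂F/∂y) = -(36x^2 - 5)/(3y^2 - 5) = (5 - 36x^2)/(3y^2 - 5)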